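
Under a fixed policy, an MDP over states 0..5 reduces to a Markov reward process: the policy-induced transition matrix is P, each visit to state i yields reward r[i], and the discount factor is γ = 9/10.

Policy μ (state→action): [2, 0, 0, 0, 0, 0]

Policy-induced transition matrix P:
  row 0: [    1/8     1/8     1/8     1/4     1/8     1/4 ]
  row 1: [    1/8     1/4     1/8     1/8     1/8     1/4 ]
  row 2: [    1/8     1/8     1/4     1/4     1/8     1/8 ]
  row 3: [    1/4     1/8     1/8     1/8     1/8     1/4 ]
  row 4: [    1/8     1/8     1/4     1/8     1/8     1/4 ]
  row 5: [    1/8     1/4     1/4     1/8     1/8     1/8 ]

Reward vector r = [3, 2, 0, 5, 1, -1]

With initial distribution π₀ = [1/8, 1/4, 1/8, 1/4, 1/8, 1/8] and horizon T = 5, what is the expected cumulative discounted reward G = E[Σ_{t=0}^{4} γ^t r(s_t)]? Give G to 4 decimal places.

t=0: π = [0.1250, 0.2500, 0.1250, 0.2500, 0.1250, 0.1250], E[r] = 2.1250, γ^t·E[r] = 2.125000, running G = 2.125000
t=1: π = [0.1563, 0.1719, 0.1719, 0.1563, 0.1250, 0.2188], E[r] = 1.5000, γ^t·E[r] = 1.350000, running G = 3.475000
t=2: π = [0.1445, 0.1738, 0.1895, 0.1660, 0.1250, 0.2012], E[r] = 1.5352, γ^t·E[r] = 1.243477, running G = 4.718477
t=3: π = [0.1458, 0.1719, 0.1895, 0.1667, 0.1250, 0.2012], E[r] = 1.5386, γ^t·E[r] = 1.121621, running G = 5.840097
t=4: π = [0.1458, 0.1716, 0.1895, 0.1669, 0.1250, 0.2012], E[r] = 1.5391, γ^t·E[r] = 1.009819, running G = 6.849916

G = 6.8499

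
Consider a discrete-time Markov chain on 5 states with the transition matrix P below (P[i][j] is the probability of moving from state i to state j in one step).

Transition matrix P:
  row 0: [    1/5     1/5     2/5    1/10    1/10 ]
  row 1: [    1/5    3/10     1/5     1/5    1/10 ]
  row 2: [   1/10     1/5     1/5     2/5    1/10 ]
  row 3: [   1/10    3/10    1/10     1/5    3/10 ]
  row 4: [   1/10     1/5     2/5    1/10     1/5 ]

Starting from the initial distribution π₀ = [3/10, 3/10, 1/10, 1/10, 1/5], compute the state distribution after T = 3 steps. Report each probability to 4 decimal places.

t=0: π = [0.3000, 0.3000, 0.1000, 0.1000, 0.2000]
t=1: π = [0.1600, 0.2400, 0.2900, 0.1700, 0.1400]
t=2: π = [0.1400, 0.2410, 0.2430, 0.2280, 0.1480]
t=3: π = [0.1381, 0.2469, 0.2348, 0.2198, 0.1604]

π = [0.1381, 0.2469, 0.2348, 0.2198, 0.1604]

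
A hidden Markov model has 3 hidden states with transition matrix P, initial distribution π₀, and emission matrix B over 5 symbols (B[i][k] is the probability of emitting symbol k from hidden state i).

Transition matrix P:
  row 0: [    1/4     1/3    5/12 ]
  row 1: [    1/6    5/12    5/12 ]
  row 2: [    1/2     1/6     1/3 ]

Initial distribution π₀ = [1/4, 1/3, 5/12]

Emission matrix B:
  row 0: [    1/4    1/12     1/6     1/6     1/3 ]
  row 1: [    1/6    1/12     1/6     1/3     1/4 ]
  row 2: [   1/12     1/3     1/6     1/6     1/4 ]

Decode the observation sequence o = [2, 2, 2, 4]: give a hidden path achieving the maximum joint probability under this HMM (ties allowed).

t=0: δ = [4.167e-02, 5.556e-02, 6.944e-02]  (obs o_0=2)
t=1: δ = [5.787e-03, 3.858e-03, 3.858e-03]  ψ = [2, 1, 1]  (obs o_1=2)
t=2: δ = [3.215e-04, 3.215e-04, 4.019e-04]  ψ = [2, 0, 0]  (obs o_2=2)
t=3: δ = [6.698e-05, 3.349e-05, 3.349e-05]  ψ = [2, 1, 0]  (obs o_3=4)
backtrack: best end state = 0; path = [2, 0, 2, 0]

path = [2, 0, 2, 0]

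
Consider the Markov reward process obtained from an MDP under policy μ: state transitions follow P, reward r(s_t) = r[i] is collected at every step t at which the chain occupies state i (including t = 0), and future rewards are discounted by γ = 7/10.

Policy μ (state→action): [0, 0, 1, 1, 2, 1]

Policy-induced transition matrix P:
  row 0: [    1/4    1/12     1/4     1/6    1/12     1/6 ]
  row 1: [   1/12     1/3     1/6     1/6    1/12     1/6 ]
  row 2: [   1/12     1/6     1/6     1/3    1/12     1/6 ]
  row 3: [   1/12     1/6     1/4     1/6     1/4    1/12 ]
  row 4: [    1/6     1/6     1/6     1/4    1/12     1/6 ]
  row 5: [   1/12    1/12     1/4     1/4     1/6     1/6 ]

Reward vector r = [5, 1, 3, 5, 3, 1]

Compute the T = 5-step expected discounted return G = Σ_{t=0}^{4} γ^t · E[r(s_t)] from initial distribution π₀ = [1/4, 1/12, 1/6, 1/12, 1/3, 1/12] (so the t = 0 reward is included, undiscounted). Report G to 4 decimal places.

G = 8.7966

t=0: π = [0.2500, 0.0833, 0.1667, 0.0833, 0.3333, 0.0833], E[r] = 3.3333, γ^t·E[r] = 3.333333, running G = 3.333333
t=1: π = [0.1528, 0.1528, 0.2014, 0.2292, 0.1042, 0.1597], E[r] = 3.1389, γ^t·E[r] = 2.197222, running G = 5.530556
t=2: π = [0.1175, 0.1661, 0.2118, 0.2222, 0.1348, 0.1476], E[r] = 3.0521, γ^t·E[r] = 1.495521, running G = 7.026076
t=3: π = [0.1141, 0.1723, 0.2073, 0.2255, 0.1327, 0.1481], E[r] = 3.0385, γ^t·E[r] = 1.042200, running G = 8.068276
t=4: π = [0.1134, 0.1735, 0.2073, 0.2246, 0.1333, 0.1479], E[r] = 3.0333, γ^t·E[r] = 0.728288, running G = 8.796564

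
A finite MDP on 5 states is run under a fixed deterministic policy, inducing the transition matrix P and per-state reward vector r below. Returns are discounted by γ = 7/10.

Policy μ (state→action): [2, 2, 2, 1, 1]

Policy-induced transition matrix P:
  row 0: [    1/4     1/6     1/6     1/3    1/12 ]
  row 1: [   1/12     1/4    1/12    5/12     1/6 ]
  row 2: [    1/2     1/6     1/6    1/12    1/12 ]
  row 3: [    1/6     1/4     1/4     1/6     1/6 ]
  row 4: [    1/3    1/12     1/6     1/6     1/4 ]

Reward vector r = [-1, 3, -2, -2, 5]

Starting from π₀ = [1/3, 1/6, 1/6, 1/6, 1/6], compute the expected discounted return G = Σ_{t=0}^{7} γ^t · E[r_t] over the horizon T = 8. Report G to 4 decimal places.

t=0: π = [0.3333, 0.1667, 0.1667, 0.1667, 0.1667], E[r] = 0.3333, γ^t·E[r] = 0.333333, running G = 0.333333
t=1: π = [0.2639, 0.1806, 0.1667, 0.2500, 0.1389], E[r] = 0.1389, γ^t·E[r] = 0.097222, running G = 0.430556
t=2: π = [0.2523, 0.1910, 0.1725, 0.2419, 0.1424], E[r] = 0.2037, γ^t·E[r] = 0.099815, running G = 0.530370
t=3: π = [0.2530, 0.1909, 0.1709, 0.2421, 0.1431], E[r] = 0.2093, γ^t·E[r] = 0.071789, running G = 0.602160
t=4: π = [0.2527, 0.1908, 0.1709, 0.2423, 0.1433], E[r] = 0.2097, γ^t·E[r] = 0.050337, running G = 0.652497
t=5: π = [0.2527, 0.1908, 0.1710, 0.2422, 0.1433], E[r] = 0.2099, γ^t·E[r] = 0.035282, running G = 0.687779
t=6: π = [0.2527, 0.1908, 0.1710, 0.2422, 0.1433], E[r] = 0.2099, γ^t·E[r] = 0.024694, running G = 0.712473
t=7: π = [0.2527, 0.1908, 0.1710, 0.2422, 0.1433], E[r] = 0.2099, γ^t·E[r] = 0.017285, running G = 0.729758

G = 0.7298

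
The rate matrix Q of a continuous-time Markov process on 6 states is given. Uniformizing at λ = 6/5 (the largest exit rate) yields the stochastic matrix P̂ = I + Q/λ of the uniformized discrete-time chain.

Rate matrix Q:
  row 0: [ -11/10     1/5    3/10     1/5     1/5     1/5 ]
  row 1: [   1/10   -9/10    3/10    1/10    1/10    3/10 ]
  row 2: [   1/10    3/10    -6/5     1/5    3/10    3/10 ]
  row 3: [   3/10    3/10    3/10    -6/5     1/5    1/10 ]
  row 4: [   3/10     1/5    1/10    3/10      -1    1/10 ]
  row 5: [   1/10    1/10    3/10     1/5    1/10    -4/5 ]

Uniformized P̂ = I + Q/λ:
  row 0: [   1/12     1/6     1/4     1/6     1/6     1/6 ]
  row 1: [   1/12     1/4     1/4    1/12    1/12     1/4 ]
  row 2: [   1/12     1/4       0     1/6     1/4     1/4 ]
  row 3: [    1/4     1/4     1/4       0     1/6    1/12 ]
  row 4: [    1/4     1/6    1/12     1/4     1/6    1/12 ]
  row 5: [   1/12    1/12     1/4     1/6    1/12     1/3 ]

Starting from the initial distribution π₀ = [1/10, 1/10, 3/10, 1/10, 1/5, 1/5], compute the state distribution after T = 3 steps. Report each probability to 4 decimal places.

π = [0.1306, 0.1928, 0.1791, 0.1399, 0.1495, 0.2082]

t=0: π = [0.1000, 0.1000, 0.3000, 0.1000, 0.2000, 0.2000]
t=1: π = [0.1333, 0.1917, 0.1417, 0.1583, 0.1667, 0.2083]
t=2: π = [0.1375, 0.1903, 0.1868, 0.1382, 0.1451, 0.2021]
t=3: π = [0.1306, 0.1928, 0.1791, 0.1399, 0.1495, 0.2082]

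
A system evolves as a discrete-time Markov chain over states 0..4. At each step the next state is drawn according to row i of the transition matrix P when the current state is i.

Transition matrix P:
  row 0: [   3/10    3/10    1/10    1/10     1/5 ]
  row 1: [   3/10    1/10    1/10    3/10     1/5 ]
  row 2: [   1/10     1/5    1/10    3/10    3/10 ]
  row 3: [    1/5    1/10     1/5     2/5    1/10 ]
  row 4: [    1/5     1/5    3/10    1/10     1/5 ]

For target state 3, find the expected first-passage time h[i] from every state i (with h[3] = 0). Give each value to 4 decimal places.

h = [5.7931, 4.8276, 4.7192, 0.0000, 5.6749]

First-step conditioning: h[3] = 0; for i ≠ 3, h[i] = 1 + Σ_k P[i][k]·h[k].
  h[0] = 1 + 3/10·h[0] + 3/10·h[1] + 1/10·h[2] + 1/5·h[4]
  h[1] = 1 + 3/10·h[0] + 1/10·h[1] + 1/10·h[2] + 1/5·h[4]
  h[2] = 1 + 1/10·h[0] + 1/5·h[1] + 1/10·h[2] + 3/10·h[4]
  h[4] = 1 + 1/5·h[0] + 1/5·h[1] + 3/10·h[2] + 1/5·h[4]
Solving the 4×4 linear system over states ≠ 3 gives exactly h = [168/29, 140/29, 958/203, 0, 1152/203] (h[3] = 0 is the target).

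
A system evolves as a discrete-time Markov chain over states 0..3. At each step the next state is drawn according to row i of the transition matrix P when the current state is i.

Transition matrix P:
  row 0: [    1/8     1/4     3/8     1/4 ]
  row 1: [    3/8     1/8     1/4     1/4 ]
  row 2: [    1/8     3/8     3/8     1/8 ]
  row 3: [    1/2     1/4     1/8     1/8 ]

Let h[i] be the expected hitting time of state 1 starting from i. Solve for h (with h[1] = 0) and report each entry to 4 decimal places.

h = [3.4356, 0.0000, 2.9939, 3.5337]

First-step conditioning: h[1] = 0; for i ≠ 1, h[i] = 1 + Σ_k P[i][k]·h[k].
  h[0] = 1 + 1/8·h[0] + 3/8·h[2] + 1/4·h[3]
  h[2] = 1 + 1/8·h[0] + 3/8·h[2] + 1/8·h[3]
  h[3] = 1 + 1/2·h[0] + 1/8·h[2] + 1/8·h[3]
Solving the 3×3 linear system over states ≠ 1 gives exactly h = [560/163, 0, 488/163, 576/163] (h[1] = 0 is the target).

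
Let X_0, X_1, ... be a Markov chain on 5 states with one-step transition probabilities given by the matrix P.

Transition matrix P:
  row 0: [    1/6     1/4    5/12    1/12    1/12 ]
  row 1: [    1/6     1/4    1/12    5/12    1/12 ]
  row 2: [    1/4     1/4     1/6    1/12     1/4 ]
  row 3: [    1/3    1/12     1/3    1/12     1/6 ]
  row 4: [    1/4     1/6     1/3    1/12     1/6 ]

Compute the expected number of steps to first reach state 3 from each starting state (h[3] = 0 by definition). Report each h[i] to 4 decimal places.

h = [6.1415, 4.0862, 6.1662, 0.0000, 6.3262]

First-step conditioning: h[3] = 0; for i ≠ 3, h[i] = 1 + Σ_k P[i][k]·h[k].
  h[0] = 1 + 1/6·h[0] + 1/4·h[1] + 5/12·h[2] + 1/12·h[4]
  h[1] = 1 + 1/6·h[0] + 1/4·h[1] + 1/12·h[2] + 1/12·h[4]
  h[2] = 1 + 1/4·h[0] + 1/4·h[1] + 1/6·h[2] + 1/4·h[4]
  h[4] = 1 + 1/4·h[0] + 1/6·h[1] + 1/3·h[2] + 1/6·h[4]
Solving the 4×4 linear system over states ≠ 3 gives exactly h = [1996/325, 1328/325, 2004/325, 0, 2056/325] (h[3] = 0 is the target).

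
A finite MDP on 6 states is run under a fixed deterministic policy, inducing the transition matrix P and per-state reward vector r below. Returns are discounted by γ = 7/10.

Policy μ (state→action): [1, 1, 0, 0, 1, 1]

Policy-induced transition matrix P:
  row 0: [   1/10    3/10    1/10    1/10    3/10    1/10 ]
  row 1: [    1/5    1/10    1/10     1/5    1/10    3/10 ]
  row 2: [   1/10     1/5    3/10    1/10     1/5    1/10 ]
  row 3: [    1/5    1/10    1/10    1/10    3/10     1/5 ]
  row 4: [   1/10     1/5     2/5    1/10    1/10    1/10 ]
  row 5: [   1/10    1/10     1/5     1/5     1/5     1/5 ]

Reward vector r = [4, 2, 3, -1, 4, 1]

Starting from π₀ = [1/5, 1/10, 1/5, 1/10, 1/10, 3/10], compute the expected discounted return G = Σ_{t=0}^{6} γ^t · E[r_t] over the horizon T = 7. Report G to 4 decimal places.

G = 6.9152

t=0: π = [0.2000, 0.1000, 0.2000, 0.1000, 0.1000, 0.3000], E[r] = 2.2000, γ^t·E[r] = 2.200000, running G = 2.200000
t=1: π = [0.1200, 0.1700, 0.2000, 0.1400, 0.2100, 0.1600], E[r] = 2.2800, γ^t·E[r] = 1.596000, running G = 3.796000
t=2: π = [0.1310, 0.1650, 0.2190, 0.1330, 0.1880, 0.1640], E[r] = 2.2940, γ^t·E[r] = 1.124060, running G = 4.920060
t=3: π = [0.1298, 0.1669, 0.2166, 0.1329, 0.1911, 0.1627], E[r] = 2.2970, γ^t·E[r] = 0.787871, running G = 5.707931
t=4: π = [0.1300, 0.1667, 0.2169, 0.1330, 0.1905, 0.1629], E[r] = 2.2960, γ^t·E[r] = 0.551270, running G = 6.259201
t=5: π = [0.1300, 0.1667, 0.2168, 0.1330, 0.1906, 0.1629], E[r] = 2.2961, γ^t·E[r] = 0.385900, running G = 6.645101
t=6: π = [0.1300, 0.1667, 0.2168, 0.1330, 0.1906, 0.1629], E[r] = 2.2961, γ^t·E[r] = 0.270129, running G = 6.915230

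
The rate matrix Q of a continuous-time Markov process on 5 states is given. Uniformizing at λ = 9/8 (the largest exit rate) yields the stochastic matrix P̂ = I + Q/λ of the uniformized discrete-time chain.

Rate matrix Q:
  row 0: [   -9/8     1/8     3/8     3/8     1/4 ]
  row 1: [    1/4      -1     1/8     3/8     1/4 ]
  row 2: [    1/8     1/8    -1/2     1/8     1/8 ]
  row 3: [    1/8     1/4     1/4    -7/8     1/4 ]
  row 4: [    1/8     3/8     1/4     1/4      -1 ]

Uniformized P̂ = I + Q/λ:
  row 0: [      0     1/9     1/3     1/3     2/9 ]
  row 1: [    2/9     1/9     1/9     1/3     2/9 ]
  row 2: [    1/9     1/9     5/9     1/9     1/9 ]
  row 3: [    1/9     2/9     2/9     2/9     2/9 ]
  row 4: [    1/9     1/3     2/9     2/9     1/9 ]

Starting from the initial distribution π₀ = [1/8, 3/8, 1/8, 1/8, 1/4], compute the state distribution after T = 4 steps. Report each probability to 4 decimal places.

π = [0.1175, 0.1735, 0.3204, 0.2201, 0.1685]

t=0: π = [0.1250, 0.3750, 0.1250, 0.1250, 0.2500]
t=1: π = [0.1389, 0.1806, 0.2361, 0.2639, 0.1806]
t=2: π = [0.1157, 0.1806, 0.2963, 0.2315, 0.1759]
t=3: π = [0.1183, 0.1759, 0.3138, 0.2222, 0.1698]
t=4: π = [0.1175, 0.1735, 0.3204, 0.2201, 0.1685]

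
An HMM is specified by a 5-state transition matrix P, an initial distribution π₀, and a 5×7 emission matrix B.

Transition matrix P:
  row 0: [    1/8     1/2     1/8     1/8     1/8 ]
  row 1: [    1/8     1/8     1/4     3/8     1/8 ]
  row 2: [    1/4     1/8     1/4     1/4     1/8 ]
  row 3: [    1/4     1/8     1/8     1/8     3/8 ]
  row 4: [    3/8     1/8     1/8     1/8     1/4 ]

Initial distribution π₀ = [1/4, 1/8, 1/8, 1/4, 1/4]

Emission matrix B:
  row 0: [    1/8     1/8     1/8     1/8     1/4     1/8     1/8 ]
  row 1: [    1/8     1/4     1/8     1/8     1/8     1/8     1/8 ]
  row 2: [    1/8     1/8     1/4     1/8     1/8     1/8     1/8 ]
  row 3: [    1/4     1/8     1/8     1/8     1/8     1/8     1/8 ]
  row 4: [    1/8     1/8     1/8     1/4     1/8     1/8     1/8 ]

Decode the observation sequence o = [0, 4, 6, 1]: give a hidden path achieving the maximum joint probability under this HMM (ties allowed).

path = [3, 4, 0, 1]

t=0: δ = [3.125e-02, 1.562e-02, 1.562e-02, 6.250e-02, 3.125e-02]  (obs o_0=0)
t=1: δ = [3.906e-03, 1.953e-03, 9.766e-04, 9.766e-04, 2.930e-03]  ψ = [3, 0, 3, 3, 3]  (obs o_1=4)
t=2: δ = [1.373e-04, 2.441e-04, 6.104e-05, 9.155e-05, 9.155e-05]  ψ = [4, 0, 0, 1, 4]  (obs o_2=6)
t=3: δ = [4.292e-06, 1.717e-05, 7.629e-06, 1.144e-05, 4.292e-06]  ψ = [4, 0, 1, 1, 3]  (obs o_3=1)
backtrack: best end state = 1; path = [3, 4, 0, 1]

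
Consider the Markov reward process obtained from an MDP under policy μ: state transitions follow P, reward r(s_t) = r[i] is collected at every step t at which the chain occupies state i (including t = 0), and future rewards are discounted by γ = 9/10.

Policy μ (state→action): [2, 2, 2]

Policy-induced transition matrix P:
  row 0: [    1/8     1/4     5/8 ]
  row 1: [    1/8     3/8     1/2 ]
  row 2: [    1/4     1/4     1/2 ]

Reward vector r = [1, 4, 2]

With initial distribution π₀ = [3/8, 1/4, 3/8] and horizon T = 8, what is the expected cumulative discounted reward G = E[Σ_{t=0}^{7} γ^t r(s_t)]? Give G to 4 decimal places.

G = 13.3099

t=0: π = [0.3750, 0.2500, 0.3750], E[r] = 2.1250, γ^t·E[r] = 2.125000, running G = 2.125000
t=1: π = [0.1719, 0.2813, 0.5469], E[r] = 2.3906, γ^t·E[r] = 2.151563, running G = 4.276563
t=2: π = [0.1934, 0.2852, 0.5215], E[r] = 2.3770, γ^t·E[r] = 1.925332, running G = 6.201895
t=3: π = [0.1902, 0.2856, 0.5242], E[r] = 2.3811, γ^t·E[r] = 1.735824, running G = 7.937719
t=4: π = [0.1905, 0.2857, 0.5238], E[r] = 2.3809, γ^t·E[r] = 1.562102, running G = 9.499821
t=5: π = [0.1905, 0.2857, 0.5238], E[r] = 2.3810, γ^t·E[r] = 1.405930, running G = 10.905751
t=6: π = [0.1905, 0.2857, 0.5238], E[r] = 2.3810, γ^t·E[r] = 1.265335, running G = 12.171086
t=7: π = [0.1905, 0.2857, 0.5238], E[r] = 2.3810, γ^t·E[r] = 1.138802, running G = 13.309888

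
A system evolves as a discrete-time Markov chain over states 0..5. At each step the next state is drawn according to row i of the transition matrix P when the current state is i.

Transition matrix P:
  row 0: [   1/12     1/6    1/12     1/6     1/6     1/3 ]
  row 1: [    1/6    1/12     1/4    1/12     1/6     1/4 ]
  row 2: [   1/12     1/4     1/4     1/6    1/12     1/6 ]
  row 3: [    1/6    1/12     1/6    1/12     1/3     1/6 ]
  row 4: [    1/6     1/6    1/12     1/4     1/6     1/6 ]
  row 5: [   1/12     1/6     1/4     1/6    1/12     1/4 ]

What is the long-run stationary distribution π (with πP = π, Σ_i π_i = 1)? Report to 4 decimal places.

π = [0.1224, 0.1566, 0.1904, 0.1540, 0.1583, 0.2183]

Balance equations π_j = Σ_i π_i·P[i][j]:
  π_0 = 1/12·π_0 + 1/6·π_1 + 1/12·π_2 + 1/6·π_3 + 1/6·π_4 + 1/12·π_5
  π_1 = 1/6·π_0 + 1/12·π_1 + 1/4·π_2 + 1/12·π_3 + 1/6·π_4 + 1/6·π_5
  π_2 = 1/12·π_0 + 1/4·π_1 + 1/4·π_2 + 1/6·π_3 + 1/12·π_4 + 1/4·π_5
  π_3 = 1/6·π_0 + 1/12·π_1 + 1/6·π_2 + 1/12·π_3 + 1/4·π_4 + 1/6·π_5
  π_4 = 1/6·π_0 + 1/6·π_1 + 1/12·π_2 + 1/3·π_3 + 1/6·π_4 + 1/12·π_5
  normalize: π_0 + π_1 + π_2 + π_3 + π_4 + π_5 = 1
Solving the linear system gives exactly π = [5282/43151, 13519/86302, 16431/86302, 6644/43151, 13659/86302, 18841/86302].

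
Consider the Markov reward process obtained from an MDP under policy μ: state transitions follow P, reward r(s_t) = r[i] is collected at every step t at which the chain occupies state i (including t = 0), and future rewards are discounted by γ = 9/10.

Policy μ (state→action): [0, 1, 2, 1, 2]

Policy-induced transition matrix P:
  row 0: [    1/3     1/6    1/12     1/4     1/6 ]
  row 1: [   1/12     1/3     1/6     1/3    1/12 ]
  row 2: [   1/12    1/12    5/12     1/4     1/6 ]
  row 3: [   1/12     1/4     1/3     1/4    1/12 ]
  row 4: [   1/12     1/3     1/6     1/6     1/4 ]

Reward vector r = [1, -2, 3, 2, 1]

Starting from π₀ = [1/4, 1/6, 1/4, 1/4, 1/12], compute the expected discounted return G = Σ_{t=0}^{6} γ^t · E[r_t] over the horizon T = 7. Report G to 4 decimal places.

G = 5.9391

t=0: π = [0.2500, 0.1667, 0.2500, 0.2500, 0.0833], E[r] = 1.2500, γ^t·E[r] = 1.250000, running G = 1.250000
t=1: π = [0.1458, 0.2083, 0.2500, 0.2569, 0.1389], E[r] = 1.1319, γ^t·E[r] = 1.018750, running G = 2.268750
t=2: π = [0.1198, 0.2251, 0.2598, 0.2558, 0.1395], E[r] = 1.1001, γ^t·E[r] = 0.891094, running G = 3.159844
t=3: π = [0.1133, 0.2271, 0.2643, 0.2571, 0.1382], E[r] = 1.1044, γ^t·E[r] = 0.805113, running G = 3.964957
t=4: π = [0.1117, 0.2270, 0.2662, 0.2574, 0.1378], E[r] = 1.1088, γ^t·E[r] = 0.727510, running G = 4.692467
t=5: π = [0.1112, 0.2267, 0.2668, 0.2574, 0.1378], E[r] = 1.1108, γ^t·E[r] = 0.655929, running G = 5.348396
t=6: π = [0.1111, 0.2266, 0.2670, 0.2574, 0.1378], E[r] = 1.1115, γ^t·E[r] = 0.590694, running G = 5.939090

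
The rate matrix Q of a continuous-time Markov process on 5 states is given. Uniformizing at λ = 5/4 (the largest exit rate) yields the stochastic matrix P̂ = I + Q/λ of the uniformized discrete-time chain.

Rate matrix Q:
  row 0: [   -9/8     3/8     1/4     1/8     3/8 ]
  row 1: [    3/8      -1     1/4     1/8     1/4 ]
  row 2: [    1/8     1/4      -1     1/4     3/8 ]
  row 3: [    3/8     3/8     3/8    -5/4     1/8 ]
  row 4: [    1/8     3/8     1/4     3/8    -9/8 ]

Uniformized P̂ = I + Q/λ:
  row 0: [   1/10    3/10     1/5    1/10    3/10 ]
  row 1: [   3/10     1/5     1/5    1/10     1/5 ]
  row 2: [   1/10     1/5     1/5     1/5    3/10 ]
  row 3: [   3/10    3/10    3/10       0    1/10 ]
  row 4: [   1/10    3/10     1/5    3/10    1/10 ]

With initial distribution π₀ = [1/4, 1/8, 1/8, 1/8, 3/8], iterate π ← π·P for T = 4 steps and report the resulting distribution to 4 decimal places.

t=0: π = [0.2500, 0.1250, 0.1250, 0.1250, 0.3750]
t=1: π = [0.1500, 0.2750, 0.2125, 0.1750, 0.1875]
t=2: π = [0.1900, 0.2513, 0.2175, 0.1413, 0.2000]
t=3: π = [0.1785, 0.2531, 0.2141, 0.1476, 0.2066]
t=4: π = [0.1802, 0.2533, 0.2148, 0.1480, 0.2038]

π = [0.1802, 0.2533, 0.2148, 0.1480, 0.2038]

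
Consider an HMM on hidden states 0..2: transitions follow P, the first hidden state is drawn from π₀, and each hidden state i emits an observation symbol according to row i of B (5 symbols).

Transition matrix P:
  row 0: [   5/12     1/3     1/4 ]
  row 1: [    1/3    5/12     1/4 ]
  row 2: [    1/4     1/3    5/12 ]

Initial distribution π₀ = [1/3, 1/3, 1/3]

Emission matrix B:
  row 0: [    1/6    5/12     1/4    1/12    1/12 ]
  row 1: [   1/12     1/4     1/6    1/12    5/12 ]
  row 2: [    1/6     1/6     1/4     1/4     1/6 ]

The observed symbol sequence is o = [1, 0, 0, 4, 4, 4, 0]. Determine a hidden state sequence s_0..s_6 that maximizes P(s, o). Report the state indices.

t=0: δ = [1.389e-01, 8.333e-02, 5.556e-02]  (obs o_0=1)
t=1: δ = [9.645e-03, 3.858e-03, 5.787e-03]  ψ = [0, 0, 0]  (obs o_1=0)
t=2: δ = [6.698e-04, 2.679e-04, 4.019e-04]  ψ = [0, 0, 0]  (obs o_2=0)
t=3: δ = [2.326e-05, 9.303e-05, 2.791e-05]  ψ = [0, 0, 0]  (obs o_3=4)
t=4: δ = [2.584e-06, 1.615e-05, 3.876e-06]  ψ = [1, 1, 1]  (obs o_4=4)
t=5: δ = [4.486e-07, 2.804e-06, 6.729e-07]  ψ = [1, 1, 1]  (obs o_5=4)
t=6: δ = [1.558e-07, 9.736e-08, 1.168e-07]  ψ = [1, 1, 1]  (obs o_6=0)
backtrack: best end state = 0; path = [0, 0, 0, 1, 1, 1, 0]

path = [0, 0, 0, 1, 1, 1, 0]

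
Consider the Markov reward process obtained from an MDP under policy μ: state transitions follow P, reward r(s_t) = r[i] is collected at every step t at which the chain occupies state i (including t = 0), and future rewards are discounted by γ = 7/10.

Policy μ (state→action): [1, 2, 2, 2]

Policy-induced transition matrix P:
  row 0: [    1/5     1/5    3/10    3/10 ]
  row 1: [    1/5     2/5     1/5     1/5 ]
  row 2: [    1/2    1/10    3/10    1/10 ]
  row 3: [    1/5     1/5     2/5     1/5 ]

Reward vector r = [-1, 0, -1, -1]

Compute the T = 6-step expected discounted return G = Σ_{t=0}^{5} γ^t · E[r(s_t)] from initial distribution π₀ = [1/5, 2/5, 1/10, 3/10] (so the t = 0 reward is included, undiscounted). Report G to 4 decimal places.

G = -2.0810

t=0: π = [0.2000, 0.4000, 0.1000, 0.3000], E[r] = -0.6000, γ^t·E[r] = -0.600000, running G = -0.600000
t=1: π = [0.2300, 0.2700, 0.2900, 0.2100], E[r] = -0.7300, γ^t·E[r] = -0.511000, running G = -1.111000
t=2: π = [0.2870, 0.2250, 0.2940, 0.1940], E[r] = -0.7750, γ^t·E[r] = -0.379750, running G = -1.490750
t=3: π = [0.2882, 0.2156, 0.2969, 0.1993], E[r] = -0.7844, γ^t·E[r] = -0.269049, running G = -1.759799
t=4: π = [0.2891, 0.2134, 0.2984, 0.1991], E[r] = -0.7866, γ^t·E[r] = -0.188855, running G = -1.948655
t=5: π = [0.2895, 0.2128, 0.2986, 0.1991], E[r] = -0.7872, γ^t·E[r] = -0.132296, running G = -2.080951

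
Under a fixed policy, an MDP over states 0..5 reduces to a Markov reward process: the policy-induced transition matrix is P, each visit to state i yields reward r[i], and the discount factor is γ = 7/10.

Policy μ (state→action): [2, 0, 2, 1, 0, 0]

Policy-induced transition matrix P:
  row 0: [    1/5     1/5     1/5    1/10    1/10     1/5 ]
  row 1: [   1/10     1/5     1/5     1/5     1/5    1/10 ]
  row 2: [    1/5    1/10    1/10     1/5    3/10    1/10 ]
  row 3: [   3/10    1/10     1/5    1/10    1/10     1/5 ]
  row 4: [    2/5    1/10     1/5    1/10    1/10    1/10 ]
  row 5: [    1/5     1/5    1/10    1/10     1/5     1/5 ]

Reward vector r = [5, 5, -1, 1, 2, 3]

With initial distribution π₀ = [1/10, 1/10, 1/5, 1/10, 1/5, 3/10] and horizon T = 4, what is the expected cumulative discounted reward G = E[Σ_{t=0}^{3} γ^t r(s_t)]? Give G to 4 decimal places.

G = 6.3439

t=0: π = [0.1000, 0.1000, 0.2000, 0.1000, 0.2000, 0.3000], E[r] = 2.2000, γ^t·E[r] = 2.200000, running G = 2.200000
t=1: π = [0.2400, 0.1500, 0.1500, 0.1300, 0.1800, 0.1500], E[r] = 2.7400, γ^t·E[r] = 1.918000, running G = 4.118000
t=2: π = [0.2340, 0.1540, 0.1700, 0.1300, 0.1600, 0.1520], E[r] = 2.6760, γ^t·E[r] = 1.311240, running G = 5.429240
t=3: π = [0.2296, 0.1540, 0.1678, 0.1324, 0.1646, 0.1516], E[r] = 2.6666, γ^t·E[r] = 0.914644, running G = 6.343884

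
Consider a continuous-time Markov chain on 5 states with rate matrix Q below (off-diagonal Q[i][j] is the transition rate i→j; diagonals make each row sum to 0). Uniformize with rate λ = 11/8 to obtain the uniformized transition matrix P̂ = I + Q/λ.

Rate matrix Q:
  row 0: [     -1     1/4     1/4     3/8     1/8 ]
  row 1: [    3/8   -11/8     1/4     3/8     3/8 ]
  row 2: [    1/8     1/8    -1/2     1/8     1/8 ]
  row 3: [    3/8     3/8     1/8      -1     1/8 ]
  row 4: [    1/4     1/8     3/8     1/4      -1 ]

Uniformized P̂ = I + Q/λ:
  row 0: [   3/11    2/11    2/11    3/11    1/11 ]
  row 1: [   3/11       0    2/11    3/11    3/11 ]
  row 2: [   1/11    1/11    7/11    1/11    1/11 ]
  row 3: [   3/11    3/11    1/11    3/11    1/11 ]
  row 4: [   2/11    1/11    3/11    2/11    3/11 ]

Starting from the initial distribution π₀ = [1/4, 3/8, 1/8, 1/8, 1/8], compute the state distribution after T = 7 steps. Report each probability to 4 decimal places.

π = [0.2015, 0.1338, 0.3223, 0.2015, 0.1409]

t=0: π = [0.2500, 0.3750, 0.1250, 0.1250, 0.1250]
t=1: π = [0.2386, 0.1023, 0.2386, 0.2386, 0.1818]
t=2: π = [0.2128, 0.1467, 0.2851, 0.2128, 0.1426]
t=3: π = [0.2079, 0.1356, 0.3050, 0.2079, 0.1435]
t=4: π = [0.2042, 0.1353, 0.3146, 0.2042, 0.1417]
t=5: π = [0.2026, 0.1343, 0.3191, 0.2026, 0.1413]
t=6: π = [0.2019, 0.1340, 0.3213, 0.2019, 0.1410]
t=7: π = [0.2015, 0.1338, 0.3223, 0.2015, 0.1409]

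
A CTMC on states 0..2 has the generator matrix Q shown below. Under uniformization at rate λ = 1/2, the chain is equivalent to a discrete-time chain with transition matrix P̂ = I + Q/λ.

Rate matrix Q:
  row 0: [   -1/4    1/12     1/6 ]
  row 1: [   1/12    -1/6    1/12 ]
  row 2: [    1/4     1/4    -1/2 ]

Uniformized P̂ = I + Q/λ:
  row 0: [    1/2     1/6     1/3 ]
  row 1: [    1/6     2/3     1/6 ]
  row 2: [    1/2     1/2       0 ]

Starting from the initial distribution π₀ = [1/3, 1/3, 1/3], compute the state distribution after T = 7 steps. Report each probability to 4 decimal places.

t=0: π = [0.3333, 0.3333, 0.3333]
t=1: π = [0.3889, 0.4444, 0.1667]
t=2: π = [0.3519, 0.4444, 0.2037]
t=3: π = [0.3519, 0.4568, 0.1914]
t=4: π = [0.3477, 0.4588, 0.1934]
t=5: π = [0.3471, 0.4606, 0.1924]
t=6: π = [0.3465, 0.4611, 0.1924]
t=7: π = [0.3463, 0.4614, 0.1923]

π = [0.3463, 0.4614, 0.1923]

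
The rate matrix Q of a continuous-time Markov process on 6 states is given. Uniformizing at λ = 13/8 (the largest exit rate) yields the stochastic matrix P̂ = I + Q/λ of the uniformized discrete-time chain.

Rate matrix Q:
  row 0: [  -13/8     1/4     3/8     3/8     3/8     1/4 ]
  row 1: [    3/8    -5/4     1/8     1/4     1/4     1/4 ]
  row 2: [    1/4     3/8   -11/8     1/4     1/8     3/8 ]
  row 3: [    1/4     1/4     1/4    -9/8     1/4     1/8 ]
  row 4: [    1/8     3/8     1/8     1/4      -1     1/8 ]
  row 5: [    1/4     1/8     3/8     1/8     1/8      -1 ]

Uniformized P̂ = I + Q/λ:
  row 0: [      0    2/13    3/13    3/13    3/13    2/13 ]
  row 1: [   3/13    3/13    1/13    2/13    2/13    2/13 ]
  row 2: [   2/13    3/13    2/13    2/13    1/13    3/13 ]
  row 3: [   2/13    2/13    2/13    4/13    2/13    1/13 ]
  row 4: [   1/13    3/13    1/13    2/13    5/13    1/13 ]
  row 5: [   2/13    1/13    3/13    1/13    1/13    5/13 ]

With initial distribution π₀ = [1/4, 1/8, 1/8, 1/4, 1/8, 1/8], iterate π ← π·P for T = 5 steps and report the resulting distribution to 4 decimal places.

t=0: π = [0.2500, 0.1250, 0.1250, 0.2500, 0.1250, 0.1250]
t=1: π = [0.1154, 0.1731, 0.1635, 0.2019, 0.1827, 0.1635]
t=2: π = [0.1354, 0.1812, 0.1479, 0.1812, 0.1797, 0.1746]
t=3: π = [0.1331, 0.1796, 0.1499, 0.1787, 0.1809, 0.1777]
t=4: π = [0.1333, 0.1794, 0.1500, 0.1779, 0.1806, 0.1787]
t=5: π = [0.1333, 0.1793, 0.1501, 0.1777, 0.1805, 0.1791]

π = [0.1333, 0.1793, 0.1501, 0.1777, 0.1805, 0.1791]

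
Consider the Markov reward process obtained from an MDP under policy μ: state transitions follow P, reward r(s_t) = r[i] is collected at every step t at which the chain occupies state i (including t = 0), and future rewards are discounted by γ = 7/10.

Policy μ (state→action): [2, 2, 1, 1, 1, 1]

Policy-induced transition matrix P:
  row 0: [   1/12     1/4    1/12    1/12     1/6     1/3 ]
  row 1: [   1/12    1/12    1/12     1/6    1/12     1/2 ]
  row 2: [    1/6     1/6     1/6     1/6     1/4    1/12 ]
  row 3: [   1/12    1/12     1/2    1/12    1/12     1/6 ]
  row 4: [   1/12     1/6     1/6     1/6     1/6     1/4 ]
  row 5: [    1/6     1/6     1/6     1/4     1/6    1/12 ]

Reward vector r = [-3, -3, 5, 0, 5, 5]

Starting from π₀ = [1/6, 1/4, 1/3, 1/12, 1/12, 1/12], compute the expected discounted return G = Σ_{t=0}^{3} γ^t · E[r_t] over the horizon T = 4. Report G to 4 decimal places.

G = 4.3956

t=0: π = [0.1667, 0.2500, 0.3333, 0.0833, 0.0833, 0.0833], E[r] = 1.2500, γ^t·E[r] = 1.250000, running G = 1.250000
t=1: π = [0.1181, 0.1528, 0.1597, 0.1528, 0.1667, 0.2500], E[r] = 2.0694, γ^t·E[r] = 1.448611, running G = 2.698611
t=2: π = [0.1175, 0.1510, 0.1950, 0.1649, 0.1545, 0.2170], E[r] = 2.0272, γ^t·E[r] = 0.993328, running G = 3.691939
t=3: π = [0.1177, 0.1501, 0.1993, 0.1612, 0.1566, 0.2151], E[r] = 2.0516, γ^t·E[r] = 0.703683, running G = 4.395621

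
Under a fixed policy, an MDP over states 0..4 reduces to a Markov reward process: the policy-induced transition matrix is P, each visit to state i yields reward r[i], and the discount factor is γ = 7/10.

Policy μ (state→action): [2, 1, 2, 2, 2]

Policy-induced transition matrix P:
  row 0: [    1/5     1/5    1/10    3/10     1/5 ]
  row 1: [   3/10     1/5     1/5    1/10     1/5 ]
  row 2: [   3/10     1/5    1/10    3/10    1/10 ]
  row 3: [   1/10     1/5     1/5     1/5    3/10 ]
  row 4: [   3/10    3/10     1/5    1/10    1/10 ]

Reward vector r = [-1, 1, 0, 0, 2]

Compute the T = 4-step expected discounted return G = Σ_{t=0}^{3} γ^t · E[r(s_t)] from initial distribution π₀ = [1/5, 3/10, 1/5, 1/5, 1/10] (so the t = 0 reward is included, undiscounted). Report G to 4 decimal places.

G = 0.8391

t=0: π = [0.2000, 0.3000, 0.2000, 0.2000, 0.1000], E[r] = 0.3000, γ^t·E[r] = 0.300000, running G = 0.300000
t=1: π = [0.2400, 0.2100, 0.1600, 0.2000, 0.1900], E[r] = 0.3500, γ^t·E[r] = 0.245000, running G = 0.545000
t=2: π = [0.2360, 0.2190, 0.1600, 0.2000, 0.1850], E[r] = 0.3530, γ^t·E[r] = 0.172970, running G = 0.717970
t=3: π = [0.2364, 0.2185, 0.1604, 0.1992, 0.1855], E[r] = 0.3531, γ^t·E[r] = 0.121113, running G = 0.839083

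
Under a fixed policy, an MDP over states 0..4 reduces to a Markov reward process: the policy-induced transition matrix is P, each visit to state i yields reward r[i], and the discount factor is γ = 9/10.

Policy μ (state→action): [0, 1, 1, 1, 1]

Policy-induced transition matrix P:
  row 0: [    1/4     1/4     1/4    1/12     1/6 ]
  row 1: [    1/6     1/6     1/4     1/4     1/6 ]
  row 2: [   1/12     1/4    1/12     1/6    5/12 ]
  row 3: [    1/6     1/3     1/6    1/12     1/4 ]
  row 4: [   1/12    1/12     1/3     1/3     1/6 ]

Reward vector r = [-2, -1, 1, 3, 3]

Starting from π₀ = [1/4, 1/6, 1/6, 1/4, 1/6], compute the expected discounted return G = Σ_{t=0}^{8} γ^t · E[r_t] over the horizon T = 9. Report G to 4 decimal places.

t=0: π = [0.2500, 0.1667, 0.1667, 0.2500, 0.1667], E[r] = 0.7500, γ^t·E[r] = 0.750000, running G = 0.750000
t=1: π = [0.1597, 0.2292, 0.2153, 0.1667, 0.2292], E[r] = 0.8542, γ^t·E[r] = 0.768750, running G = 1.518750
t=2: π = [0.1429, 0.2066, 0.2193, 0.1968, 0.2344], E[r] = 1.0203, γ^t·E[r] = 0.826406, running G = 2.345156
t=3: π = [0.1408, 0.2101, 0.2166, 0.1946, 0.2379], E[r] = 1.0225, γ^t·E[r] = 0.745418, running G = 3.090574
t=4: π = [0.1405, 0.2091, 0.2175, 0.1959, 0.2370], E[r] = 1.0261, γ^t·E[r] = 0.673236, running G = 3.763810
t=5: π = [0.1405, 0.2094, 0.2172, 0.1956, 0.2374], E[r] = 1.0256, γ^t·E[r] = 0.605586, running G = 4.369397
t=6: π = [0.1405, 0.2093, 0.2173, 0.1957, 0.2373], E[r] = 1.0258, γ^t·E[r] = 0.545153, running G = 4.914549
t=7: π = [0.1405, 0.2093, 0.2173, 0.1956, 0.2373], E[r] = 1.0257, γ^t·E[r] = 0.490603, running G = 5.405152
t=8: π = [0.1405, 0.2093, 0.2173, 0.1956, 0.2373], E[r] = 1.0258, γ^t·E[r] = 0.441553, running G = 5.846705

G = 5.8467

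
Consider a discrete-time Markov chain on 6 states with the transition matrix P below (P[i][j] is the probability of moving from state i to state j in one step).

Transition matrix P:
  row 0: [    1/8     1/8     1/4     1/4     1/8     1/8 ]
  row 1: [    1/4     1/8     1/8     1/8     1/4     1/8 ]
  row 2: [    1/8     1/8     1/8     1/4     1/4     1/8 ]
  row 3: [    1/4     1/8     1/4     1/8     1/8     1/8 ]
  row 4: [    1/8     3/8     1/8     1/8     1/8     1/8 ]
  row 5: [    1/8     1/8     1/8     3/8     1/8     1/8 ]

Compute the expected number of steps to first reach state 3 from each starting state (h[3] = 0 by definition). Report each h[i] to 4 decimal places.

First-step conditioning: h[3] = 0; for i ≠ 3, h[i] = 1 + Σ_k P[i][k]·h[k].
  h[0] = 1 + 1/8·h[0] + 1/8·h[1] + 1/4·h[2] + 1/8·h[4] + 1/8·h[5]
  h[1] = 1 + 1/4·h[0] + 1/8·h[1] + 1/8·h[2] + 1/4·h[4] + 1/8·h[5]
  h[2] = 1 + 1/8·h[0] + 1/8·h[1] + 1/8·h[2] + 1/4·h[4] + 1/8·h[5]
  h[4] = 1 + 1/8·h[0] + 3/8·h[1] + 1/8·h[2] + 1/8·h[4] + 1/8·h[5]
  h[5] = 1 + 1/8·h[0] + 1/8·h[1] + 1/8·h[2] + 1/8·h[4] + 1/8·h[5]
Solving the 5×5 linear system over states ≠ 3 gives exactly h = [18176/4069, 20768/4069, 18496/4069, 0, 21056/4069, 15864/4069] (h[3] = 0 is the target).

h = [4.4669, 5.1040, 4.5456, 0.0000, 5.1747, 3.8987]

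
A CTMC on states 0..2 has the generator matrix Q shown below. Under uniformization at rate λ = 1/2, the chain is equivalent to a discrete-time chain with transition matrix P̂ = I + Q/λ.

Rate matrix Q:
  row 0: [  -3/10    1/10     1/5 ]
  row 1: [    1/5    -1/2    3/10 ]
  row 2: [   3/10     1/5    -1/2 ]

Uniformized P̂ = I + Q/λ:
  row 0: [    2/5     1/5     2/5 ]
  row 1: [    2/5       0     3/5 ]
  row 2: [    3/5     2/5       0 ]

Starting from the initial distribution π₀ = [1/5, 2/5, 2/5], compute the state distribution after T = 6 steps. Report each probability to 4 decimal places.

t=0: π = [0.2000, 0.4000, 0.4000]
t=1: π = [0.4800, 0.2000, 0.3200]
t=2: π = [0.4640, 0.2240, 0.3120]
t=3: π = [0.4624, 0.2176, 0.3200]
t=4: π = [0.4640, 0.2205, 0.3155]
t=5: π = [0.4631, 0.2190, 0.3179]
t=6: π = [0.4636, 0.2198, 0.3166]

π = [0.4636, 0.2198, 0.3166]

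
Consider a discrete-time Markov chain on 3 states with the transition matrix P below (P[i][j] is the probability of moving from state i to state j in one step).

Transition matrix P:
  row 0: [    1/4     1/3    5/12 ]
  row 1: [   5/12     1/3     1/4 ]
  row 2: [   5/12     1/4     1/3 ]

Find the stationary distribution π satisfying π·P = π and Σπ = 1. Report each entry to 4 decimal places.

Balance equations π_j = Σ_i π_i·P[i][j]:
  π_0 = 1/4·π_0 + 5/12·π_1 + 5/12·π_2
  π_1 = 1/3·π_0 + 1/3·π_1 + 1/4·π_2
  normalize: π_0 + π_1 + π_2 = 1
Solving the linear system gives exactly π = [5/14, 47/154, 26/77].

π = [0.3571, 0.3052, 0.3377]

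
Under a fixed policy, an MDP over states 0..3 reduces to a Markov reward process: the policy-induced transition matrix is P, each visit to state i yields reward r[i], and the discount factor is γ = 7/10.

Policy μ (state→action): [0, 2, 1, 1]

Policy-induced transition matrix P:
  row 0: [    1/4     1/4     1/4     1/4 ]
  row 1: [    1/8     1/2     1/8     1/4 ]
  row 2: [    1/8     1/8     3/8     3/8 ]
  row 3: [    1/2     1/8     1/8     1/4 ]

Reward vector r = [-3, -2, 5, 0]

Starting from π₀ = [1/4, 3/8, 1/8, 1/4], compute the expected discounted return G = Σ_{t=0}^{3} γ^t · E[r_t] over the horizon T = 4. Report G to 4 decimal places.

t=0: π = [0.2500, 0.3750, 0.1250, 0.2500], E[r] = -0.8750, γ^t·E[r] = -0.875000, running G = -0.875000
t=1: π = [0.2500, 0.2969, 0.1875, 0.2656], E[r] = -0.4063, γ^t·E[r] = -0.284375, running G = -1.159375
t=2: π = [0.2559, 0.2676, 0.2031, 0.2734], E[r] = -0.2871, γ^t·E[r] = -0.140684, running G = -1.300059
t=3: π = [0.2595, 0.2573, 0.2078, 0.2754], E[r] = -0.2544, γ^t·E[r] = -0.087257, running G = -1.387316

G = -1.3873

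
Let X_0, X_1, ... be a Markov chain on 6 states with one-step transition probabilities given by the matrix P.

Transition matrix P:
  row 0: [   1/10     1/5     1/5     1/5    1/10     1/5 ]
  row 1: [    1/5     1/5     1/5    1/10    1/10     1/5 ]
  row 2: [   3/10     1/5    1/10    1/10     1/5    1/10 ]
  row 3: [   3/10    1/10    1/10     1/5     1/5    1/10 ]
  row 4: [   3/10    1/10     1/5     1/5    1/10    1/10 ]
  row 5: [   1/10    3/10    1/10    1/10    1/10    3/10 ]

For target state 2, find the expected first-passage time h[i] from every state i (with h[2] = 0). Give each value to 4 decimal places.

h = [6.0719, 6.0173, 0.0000, 6.6183, 6.0166, 6.6798]

First-step conditioning: h[2] = 0; for i ≠ 2, h[i] = 1 + Σ_k P[i][k]·h[k].
  h[0] = 1 + 1/10·h[0] + 1/5·h[1] + 1/5·h[3] + 1/10·h[4] + 1/5·h[5]
  h[1] = 1 + 1/5·h[0] + 1/5·h[1] + 1/10·h[3] + 1/10·h[4] + 1/5·h[5]
  h[3] = 1 + 3/10·h[0] + 1/10·h[1] + 1/5·h[3] + 1/5·h[4] + 1/10·h[5]
  h[4] = 1 + 3/10·h[0] + 1/10·h[1] + 1/5·h[3] + 1/10·h[4] + 1/10·h[5]
  h[5] = 1 + 1/10·h[0] + 3/10·h[1] + 1/10·h[3] + 1/10·h[4] + 3/10·h[5]
Solving the 5×5 linear system over states ≠ 2 gives exactly h = [4390/723, 8701/1446, 0, 1595/241, 1450/241, 9659/1446] (h[2] = 0 is the target).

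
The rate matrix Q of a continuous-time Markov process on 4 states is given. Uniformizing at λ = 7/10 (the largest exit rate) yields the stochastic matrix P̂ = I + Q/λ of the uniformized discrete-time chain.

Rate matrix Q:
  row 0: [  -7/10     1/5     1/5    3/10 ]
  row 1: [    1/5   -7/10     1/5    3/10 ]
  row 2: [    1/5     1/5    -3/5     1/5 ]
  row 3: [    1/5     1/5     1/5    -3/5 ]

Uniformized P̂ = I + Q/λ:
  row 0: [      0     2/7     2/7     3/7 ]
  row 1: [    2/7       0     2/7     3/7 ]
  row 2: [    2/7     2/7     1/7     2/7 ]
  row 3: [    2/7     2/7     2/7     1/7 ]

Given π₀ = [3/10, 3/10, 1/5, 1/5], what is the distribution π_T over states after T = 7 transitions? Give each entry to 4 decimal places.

t=0: π = [0.3000, 0.3000, 0.2000, 0.2000]
t=1: π = [0.2000, 0.2000, 0.2571, 0.3429]
t=2: π = [0.2286, 0.2286, 0.2490, 0.2939]
t=3: π = [0.2204, 0.2204, 0.2501, 0.3090]
t=4: π = [0.2227, 0.2227, 0.2500, 0.3045]
t=5: π = [0.2221, 0.2221, 0.2500, 0.3058]
t=6: π = [0.2223, 0.2223, 0.2500, 0.3055]
t=7: π = [0.2222, 0.2222, 0.2500, 0.3056]

π = [0.2222, 0.2222, 0.2500, 0.3056]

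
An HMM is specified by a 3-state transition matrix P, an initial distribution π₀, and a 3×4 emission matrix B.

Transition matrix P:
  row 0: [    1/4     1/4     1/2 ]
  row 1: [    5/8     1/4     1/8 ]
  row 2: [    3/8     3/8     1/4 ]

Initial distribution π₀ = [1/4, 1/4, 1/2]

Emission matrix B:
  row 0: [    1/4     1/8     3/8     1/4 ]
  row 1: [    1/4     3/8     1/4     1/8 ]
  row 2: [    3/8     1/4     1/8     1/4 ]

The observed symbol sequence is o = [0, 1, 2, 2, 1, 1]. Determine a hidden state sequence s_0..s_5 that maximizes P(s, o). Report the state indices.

path = [2, 1, 0, 0, 2, 1]

t=0: δ = [6.250e-02, 6.250e-02, 1.875e-01]  (obs o_0=0)
t=1: δ = [8.789e-03, 2.637e-02, 1.172e-02]  ψ = [2, 2, 2]  (obs o_1=1)
t=2: δ = [6.180e-03, 1.648e-03, 5.493e-04]  ψ = [1, 1, 0]  (obs o_2=2)
t=3: δ = [5.794e-04, 3.862e-04, 3.862e-04]  ψ = [0, 0, 0]  (obs o_3=2)
t=4: δ = [3.017e-05, 5.431e-05, 7.242e-05]  ψ = [1, 0, 0]  (obs o_4=1)
t=5: δ = [4.243e-06, 1.018e-05, 4.526e-06]  ψ = [1, 2, 2]  (obs o_5=1)
backtrack: best end state = 1; path = [2, 1, 0, 0, 2, 1]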